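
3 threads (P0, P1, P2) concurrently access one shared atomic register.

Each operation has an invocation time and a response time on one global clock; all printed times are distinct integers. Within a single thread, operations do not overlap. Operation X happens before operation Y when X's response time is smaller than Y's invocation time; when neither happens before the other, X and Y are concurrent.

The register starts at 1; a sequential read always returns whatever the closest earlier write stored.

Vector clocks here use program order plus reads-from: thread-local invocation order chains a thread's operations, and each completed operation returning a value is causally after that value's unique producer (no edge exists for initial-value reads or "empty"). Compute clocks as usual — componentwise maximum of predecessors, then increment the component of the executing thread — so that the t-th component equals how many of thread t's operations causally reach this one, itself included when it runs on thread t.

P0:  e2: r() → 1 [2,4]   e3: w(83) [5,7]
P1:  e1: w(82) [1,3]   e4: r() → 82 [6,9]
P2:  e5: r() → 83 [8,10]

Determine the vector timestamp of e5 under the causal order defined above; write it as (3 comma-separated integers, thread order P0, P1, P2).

invoked at 1, e1 has no predecessors; its own P1 bump gives (0, 1, 0)
invoked at 2, e2 has no predecessors; its own P0 bump gives (1, 0, 0)
invoked at 6, e4 merges VC(e1)=(0, 1, 0) and bumps P1's slot → (0, 2, 0)
invoked at 5, e3 merges VC(e2)=(1, 0, 0) and bumps P0's slot → (2, 0, 0)
invoked at 8, e5 merges VC(e3)=(2, 0, 0) and bumps P2's slot → (2, 0, 1)
target: VC(e5) = (2, 0, 1)

(2, 0, 1)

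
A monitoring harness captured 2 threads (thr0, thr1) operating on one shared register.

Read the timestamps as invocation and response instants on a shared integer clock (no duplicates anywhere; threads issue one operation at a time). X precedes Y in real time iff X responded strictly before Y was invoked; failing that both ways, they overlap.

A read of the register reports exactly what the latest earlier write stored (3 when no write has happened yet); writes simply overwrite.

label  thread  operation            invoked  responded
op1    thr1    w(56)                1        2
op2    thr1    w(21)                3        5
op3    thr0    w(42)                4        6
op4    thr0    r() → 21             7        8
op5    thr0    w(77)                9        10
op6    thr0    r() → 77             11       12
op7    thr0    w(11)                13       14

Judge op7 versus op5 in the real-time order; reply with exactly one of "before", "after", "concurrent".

after

op7 spans [13,14], op5 spans [9,10]
resp(op5)=10 < inv(op7)=13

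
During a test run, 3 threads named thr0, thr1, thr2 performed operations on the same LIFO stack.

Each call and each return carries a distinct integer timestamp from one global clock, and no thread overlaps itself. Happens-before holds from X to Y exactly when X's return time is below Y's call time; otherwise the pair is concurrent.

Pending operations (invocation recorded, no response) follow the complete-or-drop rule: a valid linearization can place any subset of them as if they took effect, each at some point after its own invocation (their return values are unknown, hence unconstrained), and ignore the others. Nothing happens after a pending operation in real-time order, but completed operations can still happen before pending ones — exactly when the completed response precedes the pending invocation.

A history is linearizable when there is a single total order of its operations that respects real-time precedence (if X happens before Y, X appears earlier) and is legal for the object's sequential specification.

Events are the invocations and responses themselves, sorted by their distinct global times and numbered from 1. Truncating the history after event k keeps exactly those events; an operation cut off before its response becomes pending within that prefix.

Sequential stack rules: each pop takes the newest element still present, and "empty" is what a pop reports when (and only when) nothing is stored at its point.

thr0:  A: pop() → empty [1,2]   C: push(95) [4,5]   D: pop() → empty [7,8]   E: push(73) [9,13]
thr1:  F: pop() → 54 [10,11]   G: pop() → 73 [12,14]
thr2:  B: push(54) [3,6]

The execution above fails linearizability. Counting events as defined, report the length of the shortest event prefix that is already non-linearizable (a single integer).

events 1..7 are linearizable, e.g. via A, B, C:
1. A pop() → empty, leaving stack <>
2. B push(54), leaving stack <54>
3. C push(95), leaving stack <54,95>
with event 8 included (D responding at time 8), all real-time-consistent orders fail
for example A, B, C, D fails at step 4: D pop() → empty is not legal there
for example A, C, B, D fails at step 4: D pop() → empty is not legal there

8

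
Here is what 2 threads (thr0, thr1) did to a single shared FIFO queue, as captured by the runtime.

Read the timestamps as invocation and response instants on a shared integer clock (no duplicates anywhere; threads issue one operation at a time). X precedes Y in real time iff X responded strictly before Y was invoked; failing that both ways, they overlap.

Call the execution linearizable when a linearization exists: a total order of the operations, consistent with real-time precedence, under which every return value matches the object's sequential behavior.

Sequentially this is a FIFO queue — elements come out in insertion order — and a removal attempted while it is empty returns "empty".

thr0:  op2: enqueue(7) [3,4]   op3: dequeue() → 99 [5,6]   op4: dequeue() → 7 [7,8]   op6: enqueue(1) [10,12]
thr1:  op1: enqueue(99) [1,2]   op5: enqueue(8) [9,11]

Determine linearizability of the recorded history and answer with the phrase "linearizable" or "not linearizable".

one valid linearization: op1, op2, op3, op4, op5, op6
step 1: op1 enqueue(99) — queue <99>
step 2: op2 enqueue(7) — queue <99,7>
step 3: op3 dequeue() → 99 — queue <7>
step 4: op4 dequeue() → 7 — queue <>
step 5: op5 enqueue(8) — queue <8>
step 6: op6 enqueue(1) — queue <8,1>

linearizable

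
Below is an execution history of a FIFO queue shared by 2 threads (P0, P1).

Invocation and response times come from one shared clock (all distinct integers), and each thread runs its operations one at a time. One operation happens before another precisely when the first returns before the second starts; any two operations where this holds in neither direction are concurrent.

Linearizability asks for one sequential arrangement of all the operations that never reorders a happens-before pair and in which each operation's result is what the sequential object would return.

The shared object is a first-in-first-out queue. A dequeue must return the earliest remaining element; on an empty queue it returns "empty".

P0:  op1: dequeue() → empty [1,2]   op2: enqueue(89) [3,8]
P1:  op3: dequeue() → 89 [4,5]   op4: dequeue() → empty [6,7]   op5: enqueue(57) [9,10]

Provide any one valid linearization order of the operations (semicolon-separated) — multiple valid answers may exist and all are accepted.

op1; op2; op3; op4; op5

1. op1 dequeue() → empty, leaving queue <>
2. op2 enqueue(89), leaving queue <89>
3. op3 dequeue() → 89, leaving queue <>
4. op4 dequeue() → empty, leaving queue <>
5. op5 enqueue(57), leaving queue <57>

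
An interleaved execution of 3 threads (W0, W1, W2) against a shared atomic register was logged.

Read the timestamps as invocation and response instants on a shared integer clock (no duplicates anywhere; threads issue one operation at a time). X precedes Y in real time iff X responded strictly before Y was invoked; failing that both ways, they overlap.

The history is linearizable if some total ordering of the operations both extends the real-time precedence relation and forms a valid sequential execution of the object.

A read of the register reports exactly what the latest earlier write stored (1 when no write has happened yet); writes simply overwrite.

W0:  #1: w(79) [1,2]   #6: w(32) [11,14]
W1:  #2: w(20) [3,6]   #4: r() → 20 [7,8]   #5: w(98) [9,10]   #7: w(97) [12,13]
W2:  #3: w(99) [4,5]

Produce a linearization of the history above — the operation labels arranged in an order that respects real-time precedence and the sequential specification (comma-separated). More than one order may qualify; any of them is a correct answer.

#1, #3, #2, #4, #5, #6, #7

after step 1 (#1 w(79)): value 79
after step 2 (#3 w(99)): value 99
after step 3 (#2 w(20)): value 20
after step 4 (#4 r() → 20): value 20
after step 5 (#5 w(98)): value 98
after step 6 (#6 w(32)): value 32
after step 7 (#7 w(97)): value 97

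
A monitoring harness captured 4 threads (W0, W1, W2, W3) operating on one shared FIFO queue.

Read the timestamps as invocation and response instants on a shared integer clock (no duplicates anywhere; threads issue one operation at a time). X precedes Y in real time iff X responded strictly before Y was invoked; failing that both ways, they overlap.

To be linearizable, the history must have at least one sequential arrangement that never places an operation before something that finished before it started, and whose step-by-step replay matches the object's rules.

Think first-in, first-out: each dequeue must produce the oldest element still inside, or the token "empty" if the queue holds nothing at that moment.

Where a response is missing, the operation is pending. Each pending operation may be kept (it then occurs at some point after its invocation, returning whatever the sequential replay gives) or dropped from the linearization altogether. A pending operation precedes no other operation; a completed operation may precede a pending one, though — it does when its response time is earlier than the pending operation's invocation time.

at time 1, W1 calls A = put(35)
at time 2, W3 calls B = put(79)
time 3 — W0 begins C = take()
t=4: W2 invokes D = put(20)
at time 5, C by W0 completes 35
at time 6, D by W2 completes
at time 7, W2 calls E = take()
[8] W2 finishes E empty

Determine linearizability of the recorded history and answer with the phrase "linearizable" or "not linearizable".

cut after 7 events: linearizable; cut after 8 events (E responds, time 8): not linearizable
no legal order exists: 2 real-time-consistent candidates over 3 completed FIFO queue operations, all rejected
including or dropping the 2 pending operations (A, B) in any combination fails
e.g. C, D, E (pending dropped): illegal at step 1, since C take() → 35 cannot apply there
e.g. D, C, E (pending dropped): illegal at step 2, since C take() → 35 cannot apply there

not linearizable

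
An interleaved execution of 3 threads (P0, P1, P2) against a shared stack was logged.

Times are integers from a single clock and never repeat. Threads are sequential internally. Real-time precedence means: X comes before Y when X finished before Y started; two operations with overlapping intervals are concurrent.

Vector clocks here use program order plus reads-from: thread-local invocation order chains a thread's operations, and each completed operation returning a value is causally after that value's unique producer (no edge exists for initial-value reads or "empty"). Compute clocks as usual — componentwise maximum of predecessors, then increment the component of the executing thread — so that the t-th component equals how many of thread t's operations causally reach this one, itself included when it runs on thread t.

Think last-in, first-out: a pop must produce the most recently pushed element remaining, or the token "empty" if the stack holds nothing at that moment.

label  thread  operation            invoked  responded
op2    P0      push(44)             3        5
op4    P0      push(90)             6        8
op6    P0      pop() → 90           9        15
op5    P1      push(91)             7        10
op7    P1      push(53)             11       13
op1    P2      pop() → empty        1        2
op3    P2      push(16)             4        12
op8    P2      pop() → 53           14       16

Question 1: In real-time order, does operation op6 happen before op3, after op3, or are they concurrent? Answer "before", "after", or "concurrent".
Answer: concurrent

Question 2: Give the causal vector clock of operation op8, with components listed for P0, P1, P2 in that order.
Answer: (0, 2, 3)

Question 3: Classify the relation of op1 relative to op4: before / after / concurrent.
Answer: before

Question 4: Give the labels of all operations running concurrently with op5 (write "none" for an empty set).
Answer: op3, op4, op6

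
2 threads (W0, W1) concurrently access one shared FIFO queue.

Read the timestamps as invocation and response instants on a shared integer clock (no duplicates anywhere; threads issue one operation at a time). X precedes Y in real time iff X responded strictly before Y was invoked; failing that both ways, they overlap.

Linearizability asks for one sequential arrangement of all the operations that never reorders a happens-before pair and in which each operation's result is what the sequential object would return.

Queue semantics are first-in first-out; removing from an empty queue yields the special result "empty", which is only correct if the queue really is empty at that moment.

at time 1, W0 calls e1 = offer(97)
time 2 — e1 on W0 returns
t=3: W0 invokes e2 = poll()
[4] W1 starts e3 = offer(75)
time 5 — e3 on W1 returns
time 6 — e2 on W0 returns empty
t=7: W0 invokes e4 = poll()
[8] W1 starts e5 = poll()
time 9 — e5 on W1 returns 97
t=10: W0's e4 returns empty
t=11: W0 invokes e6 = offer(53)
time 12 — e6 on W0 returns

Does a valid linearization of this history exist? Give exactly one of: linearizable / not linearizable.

prefix check: 1..5 passes, 1..6 fails once e2's time-6 response joins
no legal order exists: 2 real-time-consistent candidates over 3 completed FIFO queue operations, all rejected
e.g. e1, e2, e3: illegal at step 2, since e2 poll() → empty cannot apply there
e.g. e1, e3, e2: illegal at step 3, since e2 poll() → empty cannot apply there

not linearizable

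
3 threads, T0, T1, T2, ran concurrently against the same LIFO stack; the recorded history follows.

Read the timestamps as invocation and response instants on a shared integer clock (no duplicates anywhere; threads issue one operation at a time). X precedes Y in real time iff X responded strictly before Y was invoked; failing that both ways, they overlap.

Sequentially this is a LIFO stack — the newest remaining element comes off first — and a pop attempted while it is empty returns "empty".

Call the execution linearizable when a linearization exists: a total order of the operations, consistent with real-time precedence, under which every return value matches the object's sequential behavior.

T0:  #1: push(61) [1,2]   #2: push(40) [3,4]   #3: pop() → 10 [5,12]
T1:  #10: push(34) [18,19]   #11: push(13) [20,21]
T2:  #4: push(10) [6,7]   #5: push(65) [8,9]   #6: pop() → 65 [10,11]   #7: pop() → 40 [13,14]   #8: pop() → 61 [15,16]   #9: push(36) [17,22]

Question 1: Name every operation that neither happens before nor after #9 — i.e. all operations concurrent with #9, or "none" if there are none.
#10, #11

overlap test against #9 [17,22]: concurrent iff the interval meets 17..22
#1 [1,2]: before
#2 [3,4]: before
#3 [5,12]: before
#4 [6,7]: before
#5 [8,9]: before
#6 [10,11]: before
#7 [13,14]: before
#8 [15,16]: before
#10 [18,19]: concurrent
#11 [20,21]: concurrent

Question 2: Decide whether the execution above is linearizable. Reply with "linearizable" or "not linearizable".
linearizable

a witness: #1, #2, #4, #3, #5, #6, #7, #8, #9, #10, #11
step 1: #1 push(61) — stack <61>
step 2: #2 push(40) — stack <61,40>
step 3: #4 push(10) — stack <61,40,10>
step 4: #3 pop() → 10 — stack <61,40>
step 5: #5 push(65) — stack <61,40,65>
step 6: #6 pop() → 65 — stack <61,40>
step 7: #7 pop() → 40 — stack <61>
step 8: #8 pop() → 61 — stack <>
step 9: #9 push(36) — stack <36>
step 10: #10 push(34) — stack <36,34>
step 11: #11 push(13) — stack <36,34,13>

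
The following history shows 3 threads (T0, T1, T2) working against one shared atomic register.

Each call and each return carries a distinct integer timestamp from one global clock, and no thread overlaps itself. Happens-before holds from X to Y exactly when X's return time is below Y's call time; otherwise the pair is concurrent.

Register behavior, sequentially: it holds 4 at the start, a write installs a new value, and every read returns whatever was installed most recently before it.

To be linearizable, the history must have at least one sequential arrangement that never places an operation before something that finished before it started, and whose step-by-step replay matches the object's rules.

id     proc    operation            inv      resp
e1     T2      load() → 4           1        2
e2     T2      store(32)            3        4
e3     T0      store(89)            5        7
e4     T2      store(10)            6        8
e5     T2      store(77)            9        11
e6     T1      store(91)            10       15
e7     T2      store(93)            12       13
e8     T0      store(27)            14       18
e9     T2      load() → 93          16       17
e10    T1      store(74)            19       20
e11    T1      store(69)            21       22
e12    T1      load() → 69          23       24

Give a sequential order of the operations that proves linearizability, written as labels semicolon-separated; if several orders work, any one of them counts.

e1; e2; e3; e4; e5; e6; e7; e9; e8; e10; e11; e12

after step 1 (e1 load() → 4): value 4
after step 2 (e2 store(32)): value 32
after step 3 (e3 store(89)): value 89
after step 4 (e4 store(10)): value 10
after step 5 (e5 store(77)): value 77
after step 6 (e6 store(91)): value 91
after step 7 (e7 store(93)): value 93
after step 8 (e9 load() → 93): value 93
after step 9 (e8 store(27)): value 27
after step 10 (e10 store(74)): value 74
after step 11 (e11 store(69)): value 69
after step 12 (e12 load() → 69): value 69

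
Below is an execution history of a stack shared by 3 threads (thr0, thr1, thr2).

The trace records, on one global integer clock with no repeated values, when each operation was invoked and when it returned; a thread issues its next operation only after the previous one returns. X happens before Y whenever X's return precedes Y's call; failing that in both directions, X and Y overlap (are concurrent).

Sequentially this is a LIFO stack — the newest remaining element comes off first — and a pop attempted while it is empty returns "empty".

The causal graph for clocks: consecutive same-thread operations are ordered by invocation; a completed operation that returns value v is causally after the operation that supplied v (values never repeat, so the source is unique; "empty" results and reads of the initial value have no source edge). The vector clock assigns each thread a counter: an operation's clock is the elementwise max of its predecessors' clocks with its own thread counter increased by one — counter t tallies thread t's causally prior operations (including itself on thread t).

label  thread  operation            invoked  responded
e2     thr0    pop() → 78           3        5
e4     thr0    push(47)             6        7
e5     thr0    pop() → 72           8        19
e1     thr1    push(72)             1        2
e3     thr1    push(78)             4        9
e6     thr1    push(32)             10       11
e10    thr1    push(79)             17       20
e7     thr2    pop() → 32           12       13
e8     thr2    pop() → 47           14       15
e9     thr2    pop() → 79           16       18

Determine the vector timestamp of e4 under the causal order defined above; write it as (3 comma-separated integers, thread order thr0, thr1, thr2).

(2, 2, 0)

e1 (invocation 1): nothing precedes it; thr1's component alone gives (0, 1, 0)
merge at e3 (invoked 4): VC(e1)=(0, 1, 0), own-thread bump on thr1 → (0, 2, 0)
merge at e6 (invoked 10): VC(e3)=(0, 2, 0), own-thread bump on thr1 → (0, 3, 0)
merge at e2 (invoked 3): VC(e3)=(0, 2, 0), own-thread bump on thr0 → (1, 2, 0)
merge at e7 (invoked 12): VC(e6)=(0, 3, 0), own-thread bump on thr2 → (0, 3, 1)
merge at e10 (invoked 17): VC(e6)=(0, 3, 0), own-thread bump on thr1 → (0, 4, 0)
merge at e4 (invoked 6): VC(e2)=(1, 2, 0), own-thread bump on thr0 → (2, 2, 0)
merge at e5 (invoked 8): VC(e1)=(0, 1, 0), VC(e4)=(2, 2, 0), own-thread bump on thr0 → (3, 2, 0)
merge at e8 (invoked 14): VC(e4)=(2, 2, 0), VC(e7)=(0, 3, 1), own-thread bump on thr2 → (2, 3, 2)
merge at e9 (invoked 16): VC(e8)=(2, 3, 2), VC(e10)=(0, 4, 0), own-thread bump on thr2 → (2, 4, 3)
target: VC(e4) = (2, 2, 0)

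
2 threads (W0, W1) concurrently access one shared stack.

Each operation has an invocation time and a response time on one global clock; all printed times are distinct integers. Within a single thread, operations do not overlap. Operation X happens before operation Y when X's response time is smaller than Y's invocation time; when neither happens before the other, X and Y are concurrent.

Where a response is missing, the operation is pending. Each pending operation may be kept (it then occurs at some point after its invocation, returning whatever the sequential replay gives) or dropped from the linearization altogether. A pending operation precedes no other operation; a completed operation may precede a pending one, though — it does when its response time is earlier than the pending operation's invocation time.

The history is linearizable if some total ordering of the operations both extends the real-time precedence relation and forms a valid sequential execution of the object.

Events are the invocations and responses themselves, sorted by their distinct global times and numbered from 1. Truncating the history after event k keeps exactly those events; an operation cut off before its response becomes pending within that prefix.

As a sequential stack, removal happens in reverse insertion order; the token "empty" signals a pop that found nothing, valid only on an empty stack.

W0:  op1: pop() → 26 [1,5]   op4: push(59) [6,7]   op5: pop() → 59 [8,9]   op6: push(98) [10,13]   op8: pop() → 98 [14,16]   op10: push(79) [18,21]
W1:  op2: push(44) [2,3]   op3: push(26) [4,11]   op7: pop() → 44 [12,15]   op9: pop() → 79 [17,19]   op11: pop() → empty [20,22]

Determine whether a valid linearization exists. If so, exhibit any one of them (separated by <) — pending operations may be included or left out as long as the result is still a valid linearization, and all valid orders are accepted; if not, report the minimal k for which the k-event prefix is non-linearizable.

linearizable — witness: op2 < op3 < op1 < op4 < op5 < op6 < op8 < op7 < op10 < op9 < op11

step 1: op2 push(44) — stack <44>
step 2: op3 push(26) — stack <44,26>
step 3: op1 pop() → 26 — stack <44>
step 4: op4 push(59) — stack <44,59>
step 5: op5 pop() → 59 — stack <44>
step 6: op6 push(98) — stack <44,98>
step 7: op8 pop() → 98 — stack <44>
step 8: op7 pop() → 44 — stack <>
step 9: op10 push(79) — stack <79>
step 10: op9 pop() → 79 — stack <>
step 11: op11 pop() → empty — stack <>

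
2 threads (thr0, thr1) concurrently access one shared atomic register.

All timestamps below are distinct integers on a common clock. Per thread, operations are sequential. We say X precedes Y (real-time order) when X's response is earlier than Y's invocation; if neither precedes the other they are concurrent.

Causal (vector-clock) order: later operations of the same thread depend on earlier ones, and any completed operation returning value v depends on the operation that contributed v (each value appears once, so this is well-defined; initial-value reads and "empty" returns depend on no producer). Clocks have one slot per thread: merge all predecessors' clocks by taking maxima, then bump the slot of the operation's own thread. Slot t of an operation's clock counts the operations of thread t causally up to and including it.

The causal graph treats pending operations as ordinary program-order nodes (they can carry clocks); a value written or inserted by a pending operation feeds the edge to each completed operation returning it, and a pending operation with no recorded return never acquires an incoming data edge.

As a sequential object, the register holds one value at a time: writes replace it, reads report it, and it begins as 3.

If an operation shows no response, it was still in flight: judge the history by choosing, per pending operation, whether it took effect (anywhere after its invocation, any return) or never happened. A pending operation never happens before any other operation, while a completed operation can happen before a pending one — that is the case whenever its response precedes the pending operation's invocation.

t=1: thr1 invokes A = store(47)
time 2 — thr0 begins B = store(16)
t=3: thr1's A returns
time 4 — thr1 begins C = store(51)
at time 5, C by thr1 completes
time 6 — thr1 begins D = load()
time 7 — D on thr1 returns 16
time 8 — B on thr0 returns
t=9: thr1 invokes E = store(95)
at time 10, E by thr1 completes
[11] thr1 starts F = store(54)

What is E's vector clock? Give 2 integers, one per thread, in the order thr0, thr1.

(1, 4)

no predecessors for A (invoked 1): thr1 increments from zero → (0, 1)
no predecessors for B (invoked 2): thr0 increments from zero → (1, 0)
VC(C, invoked at 4): max of VC(A)=(0, 1), then +1 on thread thr1 → (0, 2)
VC(D, invoked at 6): max of VC(B)=(1, 0), VC(C)=(0, 2), then +1 on thread thr1 → (1, 3)
VC(E, invoked at 9): max of VC(D)=(1, 3), then +1 on thread thr1 → (1, 4)
VC(F, invoked at 11): max of VC(E)=(1, 4), then +1 on thread thr1 → (1, 5)
target: VC(E) = (1, 4)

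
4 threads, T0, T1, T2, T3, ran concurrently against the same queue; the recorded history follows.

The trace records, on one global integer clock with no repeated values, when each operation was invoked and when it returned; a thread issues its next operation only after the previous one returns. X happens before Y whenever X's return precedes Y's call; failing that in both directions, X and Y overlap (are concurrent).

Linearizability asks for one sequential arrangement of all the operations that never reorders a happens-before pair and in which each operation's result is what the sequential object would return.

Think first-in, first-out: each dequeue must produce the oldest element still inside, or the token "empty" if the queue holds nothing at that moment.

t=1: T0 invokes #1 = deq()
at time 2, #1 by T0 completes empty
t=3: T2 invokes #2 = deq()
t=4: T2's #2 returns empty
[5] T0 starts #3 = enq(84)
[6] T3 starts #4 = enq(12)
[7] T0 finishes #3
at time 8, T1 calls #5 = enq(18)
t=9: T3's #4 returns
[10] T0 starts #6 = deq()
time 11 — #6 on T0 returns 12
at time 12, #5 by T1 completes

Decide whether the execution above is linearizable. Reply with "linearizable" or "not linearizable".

one valid linearization: #1, #2, #4, #3, #5, #6
after step 1 (#1 deq() → empty): queue <>
after step 2 (#2 deq() → empty): queue <>
after step 3 (#4 enq(12)): queue <12>
after step 4 (#3 enq(84)): queue <12,84>
after step 5 (#5 enq(18)): queue <12,84,18>
after step 6 (#6 deq() → 12): queue <84,18>

linearizable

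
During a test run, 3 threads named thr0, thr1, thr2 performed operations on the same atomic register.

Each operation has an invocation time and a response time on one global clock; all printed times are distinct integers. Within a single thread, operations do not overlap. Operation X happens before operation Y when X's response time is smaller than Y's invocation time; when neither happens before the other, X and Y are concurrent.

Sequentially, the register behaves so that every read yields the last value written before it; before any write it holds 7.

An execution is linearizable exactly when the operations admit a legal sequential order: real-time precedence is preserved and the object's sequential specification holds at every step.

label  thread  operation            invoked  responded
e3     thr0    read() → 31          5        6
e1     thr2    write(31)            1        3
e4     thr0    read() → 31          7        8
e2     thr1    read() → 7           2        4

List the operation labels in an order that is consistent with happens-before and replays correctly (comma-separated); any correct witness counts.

step 1: e2 read() → 7 — value 7
step 2: e1 write(31) — value 31
step 3: e3 read() → 31 — value 31
step 4: e4 read() → 31 — value 31

e2, e1, e3, e4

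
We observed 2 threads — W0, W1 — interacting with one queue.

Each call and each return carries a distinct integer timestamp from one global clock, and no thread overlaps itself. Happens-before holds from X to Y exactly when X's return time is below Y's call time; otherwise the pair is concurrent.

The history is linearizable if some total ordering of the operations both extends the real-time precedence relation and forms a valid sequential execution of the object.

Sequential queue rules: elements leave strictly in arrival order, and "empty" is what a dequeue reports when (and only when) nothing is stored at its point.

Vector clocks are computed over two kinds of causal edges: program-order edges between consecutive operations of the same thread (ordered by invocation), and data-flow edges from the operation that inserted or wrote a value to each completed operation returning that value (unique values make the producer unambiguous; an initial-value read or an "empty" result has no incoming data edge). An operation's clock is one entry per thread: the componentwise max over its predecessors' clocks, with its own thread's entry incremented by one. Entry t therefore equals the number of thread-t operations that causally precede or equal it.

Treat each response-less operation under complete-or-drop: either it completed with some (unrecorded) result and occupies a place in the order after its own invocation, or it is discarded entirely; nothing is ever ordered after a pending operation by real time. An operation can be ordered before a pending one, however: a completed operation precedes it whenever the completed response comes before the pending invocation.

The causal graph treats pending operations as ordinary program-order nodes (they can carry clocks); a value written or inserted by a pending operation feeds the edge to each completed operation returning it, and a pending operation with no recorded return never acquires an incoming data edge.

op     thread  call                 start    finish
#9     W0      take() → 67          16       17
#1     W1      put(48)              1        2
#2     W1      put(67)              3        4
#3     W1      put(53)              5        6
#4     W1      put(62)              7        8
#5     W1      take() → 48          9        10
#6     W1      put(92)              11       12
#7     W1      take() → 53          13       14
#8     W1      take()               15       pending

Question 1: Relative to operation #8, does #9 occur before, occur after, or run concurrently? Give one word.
Answer: concurrent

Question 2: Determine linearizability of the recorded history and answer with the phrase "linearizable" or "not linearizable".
already the first 14 events (up to #7's response at time 14) admit no linearization; the first 13 still do
the sole real-time-consistent order of 7 completed operations fails the queue replay
e.g. #1, #2, #3, #4, #5, #6, #7: illegal at step 7, since #7 take() → 53 cannot apply there

not linearizable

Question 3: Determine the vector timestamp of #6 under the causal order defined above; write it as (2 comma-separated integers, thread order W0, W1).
Answer: (0, 6)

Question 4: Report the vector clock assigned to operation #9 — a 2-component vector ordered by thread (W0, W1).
Answer: (1, 2)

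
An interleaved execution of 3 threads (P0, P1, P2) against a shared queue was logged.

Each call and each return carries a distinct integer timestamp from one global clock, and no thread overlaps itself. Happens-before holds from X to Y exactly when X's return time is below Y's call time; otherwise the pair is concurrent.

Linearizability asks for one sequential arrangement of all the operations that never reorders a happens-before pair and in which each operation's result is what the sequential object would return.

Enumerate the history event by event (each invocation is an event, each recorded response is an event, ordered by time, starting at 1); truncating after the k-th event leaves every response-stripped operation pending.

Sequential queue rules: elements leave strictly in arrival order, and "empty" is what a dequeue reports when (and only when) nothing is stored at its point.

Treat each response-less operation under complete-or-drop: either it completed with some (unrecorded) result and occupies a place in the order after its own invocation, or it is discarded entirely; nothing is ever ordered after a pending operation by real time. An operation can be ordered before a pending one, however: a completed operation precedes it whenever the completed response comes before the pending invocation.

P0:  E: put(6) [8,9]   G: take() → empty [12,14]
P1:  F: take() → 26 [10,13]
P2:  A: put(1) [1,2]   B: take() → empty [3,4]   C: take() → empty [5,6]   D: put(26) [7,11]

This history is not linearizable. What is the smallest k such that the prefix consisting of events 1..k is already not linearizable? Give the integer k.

events 1..3 are linearizable, e.g. via A:
1. A put(1), leaving queue <1>
include event 4 — B responding at 4 — and every candidate order breaks
sample order A, B stalls at step 2 — B take() → empty has no legal effect

4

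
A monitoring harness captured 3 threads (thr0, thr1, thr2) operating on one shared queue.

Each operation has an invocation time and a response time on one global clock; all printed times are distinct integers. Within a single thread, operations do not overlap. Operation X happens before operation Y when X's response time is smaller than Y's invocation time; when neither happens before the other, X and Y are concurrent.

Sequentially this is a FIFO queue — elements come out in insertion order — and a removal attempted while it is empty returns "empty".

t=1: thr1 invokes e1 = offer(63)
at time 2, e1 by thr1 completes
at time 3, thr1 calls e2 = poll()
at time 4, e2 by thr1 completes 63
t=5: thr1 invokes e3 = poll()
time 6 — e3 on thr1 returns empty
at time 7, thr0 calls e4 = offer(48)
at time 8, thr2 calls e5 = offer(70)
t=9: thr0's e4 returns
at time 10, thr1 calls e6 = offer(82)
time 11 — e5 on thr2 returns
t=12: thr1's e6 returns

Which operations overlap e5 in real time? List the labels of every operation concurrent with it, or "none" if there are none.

e4, e6

concurrent with e5 ([8,11]): every op whose interval crosses 8..11
e1 [1,2]: before
e2 [3,4]: before
e3 [5,6]: before
e4 [7,9]: concurrent
e6 [10,12]: concurrent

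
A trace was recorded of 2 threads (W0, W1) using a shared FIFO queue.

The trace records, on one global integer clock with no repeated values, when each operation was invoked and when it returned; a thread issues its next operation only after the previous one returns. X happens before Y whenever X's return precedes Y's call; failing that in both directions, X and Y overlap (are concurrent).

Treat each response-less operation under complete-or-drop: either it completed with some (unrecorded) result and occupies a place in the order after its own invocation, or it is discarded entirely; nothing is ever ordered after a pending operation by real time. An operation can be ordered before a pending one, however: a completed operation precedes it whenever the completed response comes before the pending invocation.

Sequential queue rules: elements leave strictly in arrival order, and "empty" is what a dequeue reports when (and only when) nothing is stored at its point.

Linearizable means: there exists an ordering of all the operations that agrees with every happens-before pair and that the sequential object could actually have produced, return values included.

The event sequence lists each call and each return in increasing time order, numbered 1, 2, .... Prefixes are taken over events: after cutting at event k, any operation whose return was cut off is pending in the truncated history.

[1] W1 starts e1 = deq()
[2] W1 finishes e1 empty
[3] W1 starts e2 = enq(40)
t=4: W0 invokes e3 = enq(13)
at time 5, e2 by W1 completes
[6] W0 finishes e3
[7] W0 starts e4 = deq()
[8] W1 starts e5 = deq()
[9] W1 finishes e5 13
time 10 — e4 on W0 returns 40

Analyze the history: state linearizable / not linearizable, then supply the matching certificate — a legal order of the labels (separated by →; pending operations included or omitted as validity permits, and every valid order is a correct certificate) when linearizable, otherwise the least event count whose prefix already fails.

step 1: e1 deq() → empty — queue <>
step 2: e2 enq(40) — queue <40>
step 3: e3 enq(13) — queue <40,13>
step 4: e4 deq() → 40 — queue <13>
step 5: e5 deq() → 13 — queue <>

linearizable — witness: e1 → e2 → e3 → e4 → e5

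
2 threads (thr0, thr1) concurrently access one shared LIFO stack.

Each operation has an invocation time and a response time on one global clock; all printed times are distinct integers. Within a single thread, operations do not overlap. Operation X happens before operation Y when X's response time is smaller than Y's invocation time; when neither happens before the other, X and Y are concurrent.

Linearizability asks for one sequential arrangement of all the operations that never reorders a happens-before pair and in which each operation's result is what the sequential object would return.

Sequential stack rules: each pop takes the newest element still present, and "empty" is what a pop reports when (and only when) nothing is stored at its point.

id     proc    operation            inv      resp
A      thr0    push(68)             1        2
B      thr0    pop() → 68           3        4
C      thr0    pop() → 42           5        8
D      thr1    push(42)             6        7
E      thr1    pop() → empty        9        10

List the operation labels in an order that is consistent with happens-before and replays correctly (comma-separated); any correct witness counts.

after step 1 (A push(68)): stack <68>
after step 2 (B pop() → 68): stack <>
after step 3 (D push(42)): stack <42>
after step 4 (C pop() → 42): stack <>
after step 5 (E pop() → empty): stack <>

A, B, D, C, E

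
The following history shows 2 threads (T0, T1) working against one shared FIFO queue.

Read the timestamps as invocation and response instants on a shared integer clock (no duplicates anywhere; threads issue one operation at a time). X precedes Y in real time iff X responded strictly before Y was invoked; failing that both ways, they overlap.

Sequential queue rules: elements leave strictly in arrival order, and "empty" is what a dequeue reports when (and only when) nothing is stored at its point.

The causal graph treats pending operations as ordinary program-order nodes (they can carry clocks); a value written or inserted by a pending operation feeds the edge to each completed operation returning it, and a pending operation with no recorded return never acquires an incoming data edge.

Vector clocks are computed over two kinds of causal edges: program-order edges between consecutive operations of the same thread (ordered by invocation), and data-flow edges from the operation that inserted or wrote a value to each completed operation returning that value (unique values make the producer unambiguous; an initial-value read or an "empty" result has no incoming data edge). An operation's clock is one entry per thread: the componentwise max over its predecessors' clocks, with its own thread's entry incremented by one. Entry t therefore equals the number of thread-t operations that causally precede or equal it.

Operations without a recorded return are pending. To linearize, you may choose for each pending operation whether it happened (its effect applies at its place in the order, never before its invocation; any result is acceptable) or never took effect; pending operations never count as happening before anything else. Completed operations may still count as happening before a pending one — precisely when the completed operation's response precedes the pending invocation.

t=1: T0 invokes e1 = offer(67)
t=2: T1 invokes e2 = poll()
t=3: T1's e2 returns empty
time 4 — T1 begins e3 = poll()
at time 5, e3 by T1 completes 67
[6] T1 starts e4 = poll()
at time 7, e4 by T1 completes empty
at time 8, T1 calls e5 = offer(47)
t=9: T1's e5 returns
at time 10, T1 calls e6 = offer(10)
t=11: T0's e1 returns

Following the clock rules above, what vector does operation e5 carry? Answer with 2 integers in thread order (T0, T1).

(1, 4)

e2, invoked 2, has no incoming edges; only T1's bump applies → (0, 1)
e1, invoked 1, has no incoming edges; only T0's bump applies → (1, 0)
invoked at 4, e3 merges VC(e1)=(1, 0), VC(e2)=(0, 1) and bumps T1's slot → (1, 2)
invoked at 6, e4 merges VC(e3)=(1, 2) and bumps T1's slot → (1, 3)
invoked at 8, e5 merges VC(e4)=(1, 3) and bumps T1's slot → (1, 4)
invoked at 10, e6 merges VC(e5)=(1, 4) and bumps T1's slot → (1, 5)
target: VC(e5) = (1, 4)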